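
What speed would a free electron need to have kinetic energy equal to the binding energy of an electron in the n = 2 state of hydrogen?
1.09e+06 m/s (or 0.36487% of c)

The binding energy at n = 2 for hydrogen is:
E_2 = -13.6057/2² = -3.4014250 eV
|E_2| = 3.4014250 eV

Convert to Joules:
KE = 3.4014250 eV × (1.602177 × 10⁻¹⁹ J/eV) = 5.4497e-19 J

Using KE = ½mv²:
v = √(2·KE/m_e)
v = √(2 × 5.4497e-19 J / 9.10938 × 10⁻³¹ kg)
v = 1.09e+06 m/s

This is approximately 0.36487% the speed of light.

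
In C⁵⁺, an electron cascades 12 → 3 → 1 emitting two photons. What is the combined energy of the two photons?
486.40 eV

The energy levels of C⁵⁺ are E_n = -13.6057 × 6² / n² eV.

First transition (12 → 3):
ΔE₁ = |E_3 - E_12|
ΔE₁ = |-54.42280000 - (-3.40142500)| = 51.02138 eV

Second transition (3 → 1):
ΔE₂ = |E_1 - E_3|
ΔE₂ = |-489.80520000 - (-54.42280000)| = 435.38240 eV

Total energy released:
E_total = ΔE₁ + ΔE₂ = 51.02138 + 435.38240 = 486.40 eV

Note: This equals the direct transition 12 → 1: 486.40 eV ✓
Energy is conserved regardless of the path taken.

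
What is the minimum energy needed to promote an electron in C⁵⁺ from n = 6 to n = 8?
5.952 eV

The energy levels of a hydrogen-like atom are E_n = -13.6057 Z² eV / n².

Energy at n = 6: E_6 = -13.6057 × 6² / 6² = -13.605700 eV
Energy at n = 8: E_8 = -13.6057 × 6² / 8² = -7.653206 eV

The excitation energy is the difference:
ΔE = E_8 - E_6
ΔE = -7.653206 - (-13.605700)
ΔE = 5.952 eV

Since this is positive, energy must be absorbed (photon absorption).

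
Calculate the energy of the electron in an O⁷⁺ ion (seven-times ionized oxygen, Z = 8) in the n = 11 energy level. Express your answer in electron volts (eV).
-7.196 eV

The energy levels of a hydrogen-like atom are given by:
E_n = -13.6057 Z² / n² eV  (with Z = 8 for O⁷⁺)

For n = 11:
E_11 = -13.6057 × 8² / 11²
E_11 = -13.6057 × 64 / 121
E_11 = -7.196 eV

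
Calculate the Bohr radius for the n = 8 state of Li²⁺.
1.12891 nm (or 11.28911 Å)

The Bohr radius formula is:
r_n = n² a₀ / Z

where a₀ = 0.05291772 nm is the Bohr radius.

For Li²⁺ (Z = 3) at n = 8:
r_8 = 8² × 0.05291772 nm / 3
r_8 = 64 × 0.05291772 nm / 3
r_8 = 3.386734 nm / 3
r_8 = 1.12891 nm

The electron orbits at approximately 1.12891 nm from the nucleus.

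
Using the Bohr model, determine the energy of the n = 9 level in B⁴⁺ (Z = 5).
-4.19929 eV

For hydrogen-like ions, the energy levels scale with Z²:
E_n = -13.6057 Z² / n² eV

For B⁴⁺ (Z = 5) at n = 9:
E_9 = -13.6057 × 5² / 9²
E_9 = -13.6057 × 25 / 81
E_9 = -340.1425 / 81
E_9 = -4.19929 eV

The energy is 25 times more negative than hydrogen at the same n due to the stronger nuclear charge.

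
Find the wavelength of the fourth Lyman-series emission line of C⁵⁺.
2.6368 nm

The lines of a series are numbered from the longest wavelength (smallest ΔE) outward; the fourth line is the transition from n = n_f + 4 to n_f.
The Lyman series has all transitions ending at n_f = 1.

For C⁵⁺ (Z = 6), the fourth line (δ-line) is the jump from n = 5 to n = 1:
E_5 = -13.6057 × 6² / 5² = -19.592208 eV
E_1 = -13.6057 × 6² / 1² = -489.805200 eV
ΔE = E_5 - E_1 = 470.212992 eV

λ = hc/E = 1239.84 eV·nm / 470.212992 eV
λ = 2.6368 nm

This is the δ-line of the Lyman series in C⁵⁺.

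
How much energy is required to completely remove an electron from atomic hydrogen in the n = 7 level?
0.28 eV

The ionization energy is the energy needed to remove the electron completely (n → ∞).

For hydrogen, E_n = -13.6057 eV / n².

At n = 7: E_7 = -13.6057 / 7² = -0.27767 eV
At n = ∞: E_∞ = 0 eV

Ionization energy = E_∞ - E_7 = 0 - (-0.27767) = 0.27767 eV
Ionization energy ≈ 0.28 eV

This is also called the binding energy of the electron in state n = 7.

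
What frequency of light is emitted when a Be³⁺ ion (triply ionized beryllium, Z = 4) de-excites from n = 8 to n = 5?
1.28e+15 Hz

First, find the transition energy:
E_8 = -13.6057 × 4² / 8² = -3.4014250 eV
E_5 = -13.6057 × 4² / 5² = -8.7076480 eV
|ΔE| = |E_5 - E_8| = 5.3062230 eV

Convert to Joules: E = 5.3062230 eV × (1.602177 × 10⁻¹⁹ J/eV) = 8.5015e-19 J

Using E = hf:
f = E/h = 8.5015e-19 J / (6.62607 × 10⁻³⁴ J·s)
f = 1.28e+15 Hz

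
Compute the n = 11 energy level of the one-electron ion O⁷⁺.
-7.1964 eV

For hydrogen-like ions, the energy levels scale with Z²:
E_n = -13.6057 Z² / n² eV

For O⁷⁺ (Z = 8) at n = 11:
E_11 = -13.6057 × 8² / 11²
E_11 = -13.6057 × 64 / 121
E_11 = -870.7648 / 121
E_11 = -7.1964 eV

The energy is 64 times more negative than hydrogen at the same n due to the stronger nuclear charge.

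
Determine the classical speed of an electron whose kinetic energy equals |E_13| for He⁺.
3.3657e+05 m/s (or 0.1123% of c)

The binding energy at n = 13 for He⁺ is:
E_13 = -13.6057 × 2²/13² = -0.32202840 eV
|E_13| = 0.32202840 eV

Convert to Joules:
KE = 0.32202840 eV × (1.602177 × 10⁻¹⁹ J/eV) = 5.159465e-20 J

Using KE = ½mv²:
v = √(2·KE/m_e)
v = √(2 × 5.159465e-20 J / 9.10938 × 10⁻³¹ kg)
v = 3.3657e+05 m/s

This is approximately 0.1123% the speed of light.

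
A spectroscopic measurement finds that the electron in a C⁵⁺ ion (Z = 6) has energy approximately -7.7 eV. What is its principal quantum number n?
n = 8

The exact energy levels follow E_n = -13.6057 Z² / n² eV with Z = 6.

The measured value (-7.7 eV) is reported to only 2 significant figures, so we must test candidate n values and see which one matches to that precision.

Candidate energies:
  n = 6:  E = -13.6057 × 6² / 6² = -13.60570 eV
  n = 7:  E = -13.6057 × 6² / 7² = -9.99602 eV
  n = 8:  E = -13.6057 × 6² / 8² = -7.65321 eV  ← matches
  n = 9:  E = -13.6057 × 6² / 9² = -6.04698 eV
  n = 10:  E = -13.6057 × 6² / 10² = -4.89805 eV

Checking against the measurement of -7.7 eV (2 sig figs), only n = 8 agrees:
E_8 = -7.65321 eV, which rounds to -7.7 eV ✓

Therefore n = 8.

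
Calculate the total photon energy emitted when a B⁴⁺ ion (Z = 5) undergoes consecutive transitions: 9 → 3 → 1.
335.94 eV

The energy levels of B⁴⁺ are E_n = -13.6057 × 5² / n² eV.

First transition (9 → 3):
ΔE₁ = |E_3 - E_9|
ΔE₁ = |-37.79361111 - (-4.19929012)| = 33.59432 eV

Second transition (3 → 1):
ΔE₂ = |E_1 - E_3|
ΔE₂ = |-340.14250000 - (-37.79361111)| = 302.34889 eV

Total energy released:
E_total = ΔE₁ + ΔE₂ = 33.59432 + 302.34889 = 335.94 eV

Note: This equals the direct transition 9 → 1: 335.94 eV ✓
Energy is conserved regardless of the path taken.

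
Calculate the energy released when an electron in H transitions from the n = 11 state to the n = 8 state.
0.10015 eV

The energy levels are E_n = -13.6057 eV / n².

Energy at n = 11: E_11 = -13.6057 / 11² = -0.11244380 eV
Energy at n = 8: E_8 = -13.6057 / 8² = -0.21258906 eV

For emission (electron falling to lower state), the photon energy is:
E_photon = E_11 - E_8 = |-0.11244380 - (-0.21258906)|
E_photon = 0.10015 eV

This energy is carried away by the emitted photon.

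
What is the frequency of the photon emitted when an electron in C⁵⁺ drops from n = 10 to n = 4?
6.22e+15 Hz

First, find the transition energy:
E_10 = -13.6057 × 6² / 10² = -4.89805200 eV
E_4 = -13.6057 × 6² / 4² = -30.61282500 eV
|ΔE| = |E_4 - E_10| = 25.71477300 eV

Convert to Joules: E = 25.71477300 eV × (1.602177 × 10⁻¹⁹ J/eV) = 4.1200e-18 J

Using E = hf:
f = E/h = 4.1200e-18 J / (6.62607 × 10⁻³⁴ J·s)
f = 6.22e+15 Hz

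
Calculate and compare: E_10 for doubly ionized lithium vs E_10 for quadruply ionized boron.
B⁴⁺ at n = 10 (E = -3.401425 eV)

Using E_n = -13.6057 Z² / n² eV:

Li²⁺ (Z = 3) at n = 10:
E = -13.6057 × 3² / 10² = -13.6057 × 9 / 100 = -1.224513000 eV

B⁴⁺ (Z = 5) at n = 10:
E = -13.6057 × 5² / 10² = -13.6057 × 25 / 100 = -3.401425000 eV

Since -3.401425000 eV < -1.224513000 eV,
B⁴⁺ at n = 10 is more tightly bound (requires more energy to ionize).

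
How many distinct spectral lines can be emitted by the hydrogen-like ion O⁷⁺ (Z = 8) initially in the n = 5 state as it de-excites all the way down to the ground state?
10

The electron can occupy levels n = 1, 2, ..., 5 during de-excitation — that is m = 5 - 1 + 1 = 5 distinct levels.

The number of distinct spectral lines equals the number of ways to choose 2 of these m levels (each pair gives one possible emission transition):

Number of lines = m(m-1)/2 = 5×4/2 = 10

These correspond to all possible transitions between the 5 levels:
5 → 4, 5 → 3, 5 → 2, 5 → 1, 4 → 3, 4 → 2, 4 → 1, 3 → 2...

Each transition produces a photon with a unique energy (and thus wavelength). This count does not depend on Z.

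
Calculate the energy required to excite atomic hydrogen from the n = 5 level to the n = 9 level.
0.38 eV

The energy levels of a hydrogen-like atom are E_n = -13.6057 eV / n².

Energy at n = 5: E_5 = -13.6057 / 5² = -0.54423 eV
Energy at n = 9: E_9 = -13.6057 / 9² = -0.16797 eV

The excitation energy is the difference:
ΔE = E_9 - E_5
ΔE = -0.16797 - (-0.54423)
ΔE = 0.38 eV

Since this is positive, energy must be absorbed (photon absorption).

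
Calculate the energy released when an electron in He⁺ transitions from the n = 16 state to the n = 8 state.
0.6378 eV

The energy levels are E_n = -13.6057 Z² eV / n².

Energy at n = 16: E_16 = -13.6057 × 2² / 16² = -0.2125891 eV
Energy at n = 8: E_8 = -13.6057 × 2² / 8² = -0.8503563 eV

For emission (electron falling to lower state), the photon energy is:
E_photon = E_16 - E_8 = |-0.2125891 - (-0.8503563)|
E_photon = 0.6378 eV

This energy is carried away by the emitted photon.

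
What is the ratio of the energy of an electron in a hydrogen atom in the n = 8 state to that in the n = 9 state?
1.265625

Using E_n = -13.6057 Z² / n² eV with Z = 1:

E_8 = -13.6057 / 8² = -13.6057 / 64 = -0.21258906 eV
E_9 = -13.6057 / 9² = -13.6057 / 81 = -0.16797160 eV

The ratio is:
E_8/E_9 = (-0.21258906) / (-0.16797160)
E_8/E_9 = (-13.6057/64) / (-13.6057/81)
E_8/E_9 = 81/64
E_8/E_9 = 1.265625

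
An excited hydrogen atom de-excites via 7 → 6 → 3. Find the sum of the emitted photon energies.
1.234077 eV

The energy levels of hydrogen are E_n = -13.6057 / n² eV.

First transition (7 → 6):
ΔE₁ = |E_6 - E_7|
ΔE₁ = |-0.377936111111 - (-0.277667346939)| = 0.100268764 eV

Second transition (6 → 3):
ΔE₂ = |E_3 - E_6|
ΔE₂ = |-1.511744444444 - (-0.377936111111)| = 1.133808333 eV

Total energy released:
E_total = ΔE₁ + ΔE₂ = 0.100268764 + 1.133808333 = 1.234077 eV

Note: This equals the direct transition 7 → 3: 1.234077 eV ✓
Energy is conserved regardless of the path taken.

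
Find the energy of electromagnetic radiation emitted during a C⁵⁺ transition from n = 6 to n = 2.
108.8456 eV

The energy levels are E_n = -13.6057 Z² eV / n².

Energy at n = 6: E_6 = -13.6057 × 6² / 6² = -13.6057000 eV
Energy at n = 2: E_2 = -13.6057 × 6² / 2² = -122.4513000 eV

For emission (electron falling to lower state), the photon energy is:
E_photon = E_6 - E_2 = |-13.6057000 - (-122.4513000)|
E_photon = 108.8456 eV

This energy is carried away by the emitted photon.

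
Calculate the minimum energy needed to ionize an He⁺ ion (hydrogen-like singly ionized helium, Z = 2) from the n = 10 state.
0.544228 eV

The ionization energy is the energy needed to remove the electron completely (n → ∞).

For a hydrogen-like ion with Z = 2, E_n = -13.6057 Z² / n² eV.

At n = 10: E_10 = -13.6057 × 2² / 10² = -0.544228000 eV
At n = ∞: E_∞ = 0 eV

Ionization energy = E_∞ - E_10 = 0 - (-0.544228000) = 0.544228000 eV
Ionization energy ≈ 0.544228 eV

This is also called the binding energy of the electron in state n = 10.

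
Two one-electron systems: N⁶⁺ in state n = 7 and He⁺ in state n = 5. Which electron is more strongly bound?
N⁶⁺ at n = 7 (E = -13.61 eV)

Using E_n = -13.6057 Z² / n² eV:

N⁶⁺ (Z = 7) at n = 7:
E = -13.6057 × 7² / 7² = -13.6057 × 49 / 49 = -13.60570 eV

He⁺ (Z = 2) at n = 5:
E = -13.6057 × 2² / 5² = -13.6057 × 4 / 25 = -2.17691 eV

Since -13.60570 eV < -2.17691 eV,
N⁶⁺ at n = 7 is more tightly bound (requires more energy to ionize).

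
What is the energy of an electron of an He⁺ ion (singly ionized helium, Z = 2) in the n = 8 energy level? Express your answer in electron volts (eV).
-0.850 eV

The energy levels of a hydrogen-like atom are given by:
E_n = -13.6057 Z² / n² eV  (with Z = 2 for He⁺)

For n = 8:
E_8 = -13.6057 × 2² / 8²
E_8 = -13.6057 × 4 / 64
E_8 = -0.850 eV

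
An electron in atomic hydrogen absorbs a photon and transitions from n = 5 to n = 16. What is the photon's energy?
0.491081 eV

The energy levels of a hydrogen-like atom are E_n = -13.6057 eV / n².

Energy at n = 5: E_5 = -13.6057 / 5² = -0.544228000 eV
Energy at n = 16: E_16 = -13.6057 / 16² = -0.053147266 eV

The excitation energy is the difference:
ΔE = E_16 - E_5
ΔE = -0.053147266 - (-0.544228000)
ΔE = 0.491081 eV

Since this is positive, energy must be absorbed (photon absorption).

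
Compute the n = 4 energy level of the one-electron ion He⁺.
-3.40 eV

For hydrogen-like ions, the energy levels scale with Z²:
E_n = -13.6057 Z² / n² eV

For He⁺ (Z = 2) at n = 4:
E_4 = -13.6057 × 2² / 4²
E_4 = -13.6057 × 4 / 16
E_4 = -54.4228 / 16
E_4 = -3.40 eV

The energy is 4 times more negative than hydrogen at the same n due to the stronger nuclear charge.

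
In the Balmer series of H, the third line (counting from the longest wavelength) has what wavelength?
433.9358 nm

The lines of a series are numbered from the longest wavelength (smallest ΔE) outward; the third line is the transition from n = n_f + 3 to n_f.
The Balmer series has all transitions ending at n_f = 2.

For H, the third line (γ-line) is the jump from n = 5 to n = 2:
E_5 = -13.6057 / 5² = -0.54422800 eV
E_2 = -13.6057 / 2² = -3.40142500 eV
ΔE = E_5 - E_2 = 2.85719700 eV

λ = hc/E = 1239.84 eV·nm / 2.85719700 eV
λ = 433.9358 nm

This is the γ-line of the Balmer series in H.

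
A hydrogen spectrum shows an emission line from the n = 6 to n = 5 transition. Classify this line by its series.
Pfund series

The spectral series in hydrogen are named based on the final (lower) energy level:
- Lyman series: n_final = 1 (ultraviolet)
- Balmer series: n_final = 2 (visible/near-UV)
- Paschen series: n_final = 3 (infrared)
- Brackett series: n_final = 4 (infrared)
- Pfund series: n_final = 5 (far infrared)

Since this transition ends at n = 5, it belongs to the Pfund series.

For reference, this 6 → 5 line has photon energy
ΔE = 13.6057 eV × (1/5² - 1/6²) = 0.16629188889 eV,
corresponding to wavelength λ = hc/ΔE = 1239.84 eV·nm / 0.16629188889 eV = 7455.80562 nm in the far infrared region.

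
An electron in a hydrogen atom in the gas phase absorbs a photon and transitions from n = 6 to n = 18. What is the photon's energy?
0.34 eV

The energy levels of a hydrogen-like atom are E_n = -13.6057 eV / n².

Energy at n = 6: E_6 = -13.6057 / 6² = -0.37794 eV
Energy at n = 18: E_18 = -13.6057 / 18² = -0.04199 eV

The excitation energy is the difference:
ΔE = E_18 - E_6
ΔE = -0.04199 - (-0.37794)
ΔE = 0.34 eV

Since this is positive, energy must be absorbed (photon absorption).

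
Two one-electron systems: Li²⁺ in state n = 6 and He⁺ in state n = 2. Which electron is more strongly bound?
He⁺ at n = 2 (E = -13.606 eV)

Using E_n = -13.6057 Z² / n² eV:

Li²⁺ (Z = 3) at n = 6:
E = -13.6057 × 3² / 6² = -13.6057 × 9 / 36 = -3.401425 eV

He⁺ (Z = 2) at n = 2:
E = -13.6057 × 2² / 2² = -13.6057 × 4 / 4 = -13.605700 eV

Since -13.605700 eV < -3.401425 eV,
He⁺ at n = 2 is more tightly bound (requires more energy to ionize).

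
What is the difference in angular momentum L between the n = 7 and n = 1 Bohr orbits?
6.33e-34 J·s (or 6ℏ)

In the Bohr model, L_n = nℏ where ℏ = 1.0546e-34 J·s.

L_7 = 7ℏ = 7.3822e-34 J·s
L_1 = 1ℏ = 1.0546e-34 J·s

ΔL = L_7 - L_1 = (7 - 1)ℏ = 6ℏ
ΔL = 6 × 1.0546e-34 J·s = 6.33e-34 J·s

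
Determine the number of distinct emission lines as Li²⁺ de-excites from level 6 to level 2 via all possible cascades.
10

The electron can occupy levels n = 2, 3, ..., 6 during de-excitation — that is m = 6 - 2 + 1 = 5 distinct levels.

The number of distinct spectral lines equals the number of ways to choose 2 of these m levels (each pair gives one possible emission transition):

Number of lines = m(m-1)/2 = 5×4/2 = 10

These correspond to all possible transitions between the 5 levels:
6 → 5, 6 → 4, 6 → 3, 6 → 2, 5 → 4, 5 → 3, 5 → 2, 4 → 3...

Each transition produces a photon with a unique energy (and thus wavelength). This count does not depend on Z.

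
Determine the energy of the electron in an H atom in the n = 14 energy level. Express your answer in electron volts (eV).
-0.069 eV

The energy levels of a hydrogen-like atom are given by:
E_n = -13.6057 eV / n²

For n = 14:
E_14 = -13.6057 eV / 14²
E_14 = -13.6057 eV / 196
E_14 = -0.069 eV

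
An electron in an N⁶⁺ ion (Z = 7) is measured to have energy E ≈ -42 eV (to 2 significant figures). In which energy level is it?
n = 4

The exact energy levels follow E_n = -13.6057 Z² / n² eV with Z = 7.

The measured value (-42 eV) is reported to only 2 significant figures, so we must test candidate n values and see which one matches to that precision.

Candidate energies:
  n = 2:  E = -13.6057 × 7² / 2² = -166.669825 eV
  n = 3:  E = -13.6057 × 7² / 3² = -74.075478 eV
  n = 4:  E = -13.6057 × 7² / 4² = -41.667456 eV  ← matches
  n = 5:  E = -13.6057 × 7² / 5² = -26.667172 eV
  n = 6:  E = -13.6057 × 7² / 6² = -18.518869 eV

Checking against the measurement of -42 eV (2 sig figs), only n = 4 agrees:
E_4 = -41.667456 eV, which rounds to -42 eV ✓

Therefore n = 4.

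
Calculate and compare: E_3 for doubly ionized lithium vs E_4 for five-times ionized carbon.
C⁵⁺ at n = 4 (E = -30.61 eV)

Using E_n = -13.6057 Z² / n² eV:

Li²⁺ (Z = 3) at n = 3:
E = -13.6057 × 3² / 3² = -13.6057 × 9 / 9 = -13.60570 eV

C⁵⁺ (Z = 6) at n = 4:
E = -13.6057 × 6² / 4² = -13.6057 × 36 / 16 = -30.61283 eV

Since -30.61283 eV < -13.60570 eV,
C⁵⁺ at n = 4 is more tightly bound (requires more energy to ionize).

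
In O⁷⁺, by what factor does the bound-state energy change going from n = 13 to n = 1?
169.000000

Using E_n = -13.6057 Z² / n² eV with Z = 8:

E_1 = -13.6057 × 8² / 1² = -870.7648 / 1 = -870.764800000000 eV
E_13 = -13.6057 × 8² / 13² = -870.7648 / 169 = -5.152454437870 eV

The ratio is:
E_1/E_13 = (-870.764800000000) / (-5.152454437870)
E_1/E_13 = (-870.7648/1) / (-870.7648/169)
E_1/E_13 = 169/1
E_1/E_13 = 169.000000
(Note: the Z² factors cancel in the ratio.)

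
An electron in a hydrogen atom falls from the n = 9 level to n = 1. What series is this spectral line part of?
Lyman series

The spectral series in hydrogen are named based on the final (lower) energy level:
- Lyman series: n_final = 1 (ultraviolet)
- Balmer series: n_final = 2 (visible/near-UV)
- Paschen series: n_final = 3 (infrared)
- Brackett series: n_final = 4 (infrared)
- Pfund series: n_final = 5 (far infrared)

Since this transition ends at n = 1, it belongs to the Lyman series.

For reference, this 9 → 1 line has photon energy
ΔE = 13.6057 eV × (1/1² - 1/9²) = 13.43772840 eV,
corresponding to wavelength λ = hc/ΔE = 1239.84 eV·nm / 13.43772840 eV = 92.265595 nm in the ultraviolet region.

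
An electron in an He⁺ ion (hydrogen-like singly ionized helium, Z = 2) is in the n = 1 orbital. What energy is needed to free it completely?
54.4228 eV

The ionization energy is the energy needed to remove the electron completely (n → ∞).

For a hydrogen-like ion with Z = 2, E_n = -13.6057 Z² / n² eV.

At n = 1: E_1 = -13.6057 × 2² / 1² = -54.4228000 eV
At n = ∞: E_∞ = 0 eV

Ionization energy = E_∞ - E_1 = 0 - (-54.4228000) = 54.4228000 eV
Ionization energy ≈ 54.4228 eV

This is also called the binding energy of the electron in state n = 1.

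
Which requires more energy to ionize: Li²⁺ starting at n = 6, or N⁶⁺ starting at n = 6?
N⁶⁺ at n = 6 (E = -18.52 eV)

Using E_n = -13.6057 Z² / n² eV:

Li²⁺ (Z = 3) at n = 6:
E = -13.6057 × 3² / 6² = -13.6057 × 9 / 36 = -3.40143 eV

N⁶⁺ (Z = 7) at n = 6:
E = -13.6057 × 7² / 6² = -13.6057 × 49 / 36 = -18.51887 eV

Since -18.51887 eV < -3.40143 eV,
N⁶⁺ at n = 6 is more tightly bound (requires more energy to ionize).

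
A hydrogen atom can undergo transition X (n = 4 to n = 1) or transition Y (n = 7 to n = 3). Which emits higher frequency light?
4 → 1

Calculate the energy for each transition:

Transition 4 → 1:
ΔE₁ = |E_1 - E_4| = |-13.6057/1² - (-13.6057/4²)|
ΔE₁ = |-13.605700000000 - (-0.850356250000)| = 12.755343750 eV

Transition 7 → 3:
ΔE₂ = |E_3 - E_7| = |-13.6057/3² - (-13.6057/7²)|
ΔE₂ = |-1.511744444444 - (-0.277667346939)| = 1.234077098 eV

Since 12.755343750 eV > 1.234077098 eV, the transition 4 → 1 emits the more energetic photon.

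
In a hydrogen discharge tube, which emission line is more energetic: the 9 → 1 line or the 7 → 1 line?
9 → 1

Calculate the energy for each transition:

Transition 9 → 1:
ΔE₁ = |E_1 - E_9| = |-13.6057/1² - (-13.6057/9²)|
ΔE₁ = |-13.605700000 - (-0.167971605)| = 13.437728 eV

Transition 7 → 1:
ΔE₂ = |E_1 - E_7| = |-13.6057/1² - (-13.6057/7²)|
ΔE₂ = |-13.605700000 - (-0.277667347)| = 13.328033 eV

Since 13.437728 eV > 13.328033 eV, the transition 9 → 1 emits the more energetic photon.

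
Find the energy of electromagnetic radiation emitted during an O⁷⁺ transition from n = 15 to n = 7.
13.90064 eV

The energy levels are E_n = -13.6057 Z² eV / n².

Energy at n = 15: E_15 = -13.6057 × 8² / 15² = -3.87006578 eV
Energy at n = 7: E_7 = -13.6057 × 8² / 7² = -17.77071020 eV

For emission (electron falling to lower state), the photon energy is:
E_photon = E_15 - E_7 = |-3.87006578 - (-17.77071020)|
E_photon = 13.90064 eV

This energy is carried away by the emitted photon.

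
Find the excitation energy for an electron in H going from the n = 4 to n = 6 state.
0.47 eV

The energy levels of a hydrogen-like atom are E_n = -13.6057 eV / n².

Energy at n = 4: E_4 = -13.6057 / 4² = -0.85036 eV
Energy at n = 6: E_6 = -13.6057 / 6² = -0.37794 eV

The excitation energy is the difference:
ΔE = E_6 - E_4
ΔE = -0.37794 - (-0.85036)
ΔE = 0.47 eV

Since this is positive, energy must be absorbed (photon absorption).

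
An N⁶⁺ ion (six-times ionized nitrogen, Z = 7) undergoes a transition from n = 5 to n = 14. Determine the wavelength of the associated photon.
53.290359 nm

First, find the transition energy using E_n = -13.6057 Z² / n² eV:
E_5 = -13.6057 × 7² / 5² = -26.66717200 eV
E_14 = -13.6057 × 7² / 14² = -3.40142500 eV

Photon energy: |ΔE| = |E_14 - E_5| = 23.26574700 eV

Convert to wavelength using E = hc/λ with hc = 1239.84 eV·nm:
λ = hc/E = 1239.84 eV·nm / 23.26574700 eV
λ = 53.290359 nm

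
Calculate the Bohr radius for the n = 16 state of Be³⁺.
3.3867 nm (or 33.8673 Å)

The Bohr radius formula is:
r_n = n² a₀ / Z

where a₀ = 0.0529177 nm is the Bohr radius.

For Be³⁺ (Z = 4) at n = 16:
r_16 = 16² × 0.0529177 nm / 4
r_16 = 256 × 0.0529177 nm / 4
r_16 = 13.54693 nm / 4
r_16 = 3.3867 nm

The electron orbits at approximately 3.3867 nm from the nucleus.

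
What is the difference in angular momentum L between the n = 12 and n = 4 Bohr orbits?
8.4366e-34 J·s (or 8ℏ)

In the Bohr model, L_n = nℏ where ℏ = 1.054572e-34 J·s.

L_12 = 12ℏ = 1.265486e-33 J·s
L_4 = 4ℏ = 4.218288e-34 J·s

ΔL = L_12 - L_4 = (12 - 4)ℏ = 8ℏ
ΔL = 8 × 1.054572e-34 J·s = 8.4366e-34 J·s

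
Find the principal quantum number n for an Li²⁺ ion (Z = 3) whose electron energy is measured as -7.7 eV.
n = 4

The exact energy levels follow E_n = -13.6057 Z² / n² eV with Z = 3.

The measured value (-7.7 eV) is reported to only 2 significant figures, so we must test candidate n values and see which one matches to that precision.

Candidate energies:
  n = 2:  E = -13.6057 × 3² / 2² = -30.61283 eV
  n = 3:  E = -13.6057 × 3² / 3² = -13.60570 eV
  n = 4:  E = -13.6057 × 3² / 4² = -7.65321 eV  ← matches
  n = 5:  E = -13.6057 × 3² / 5² = -4.89805 eV
  n = 6:  E = -13.6057 × 3² / 6² = -3.40143 eV

Checking against the measurement of -7.7 eV (2 sig figs), only n = 4 agrees:
E_4 = -7.65321 eV, which rounds to -7.7 eV ✓

Therefore n = 4.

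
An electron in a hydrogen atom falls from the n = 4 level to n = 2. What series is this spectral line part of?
Balmer series

The spectral series in hydrogen are named based on the final (lower) energy level:
- Lyman series: n_final = 1 (ultraviolet)
- Balmer series: n_final = 2 (visible/near-UV)
- Paschen series: n_final = 3 (infrared)
- Brackett series: n_final = 4 (infrared)
- Pfund series: n_final = 5 (far infrared)

Since this transition ends at n = 2, it belongs to the Balmer series.

For reference, this 4 → 2 line has photon energy
ΔE = 13.6057 eV × (1/2² - 1/4²) = 2.551068750 eV,
corresponding to wavelength λ = hc/ΔE = 1239.84 eV·nm / 2.551068750 eV = 486.00807 nm in the visible/near-UV region.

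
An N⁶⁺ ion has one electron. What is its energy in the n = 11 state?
-5.50975 eV

For hydrogen-like ions, the energy levels scale with Z²:
E_n = -13.6057 Z² / n² eV

For N⁶⁺ (Z = 7) at n = 11:
E_11 = -13.6057 × 7² / 11²
E_11 = -13.6057 × 49 / 121
E_11 = -666.6793 / 121
E_11 = -5.50975 eV

The energy is 49 times more negative than hydrogen at the same n due to the stronger nuclear charge.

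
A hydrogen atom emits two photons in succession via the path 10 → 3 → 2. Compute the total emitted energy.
3.265368 eV

The energy levels of hydrogen are E_n = -13.6057 / n² eV.

First transition (10 → 3):
ΔE₁ = |E_3 - E_10|
ΔE₁ = |-1.511744444444 - (-0.136057000000)| = 1.375687444 eV

Second transition (3 → 2):
ΔE₂ = |E_2 - E_3|
ΔE₂ = |-3.401425000000 - (-1.511744444444)| = 1.889680556 eV

Total energy released:
E_total = ΔE₁ + ΔE₂ = 1.375687444 + 1.889680556 = 3.265368 eV

Note: This equals the direct transition 10 → 2: 3.265368 eV ✓
Energy is conserved regardless of the path taken.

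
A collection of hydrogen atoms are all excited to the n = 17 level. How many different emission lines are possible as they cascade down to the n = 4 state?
91

The electron can occupy levels n = 4, 5, ..., 17 during de-excitation — that is m = 17 - 4 + 1 = 14 distinct levels.

The number of distinct spectral lines equals the number of ways to choose 2 of these m levels (each pair gives one possible emission transition):

Number of lines = m(m-1)/2 = 14×13/2 = 91

These correspond to all possible transitions between the 14 levels:
17 → 16, 17 → 15, 17 → 14, 17 → 13, 17 → 12, 17 → 11, 17 → 10, 17 → 9...

Each transition produces a photon with a unique energy (and thus wavelength). This count does not depend on Z.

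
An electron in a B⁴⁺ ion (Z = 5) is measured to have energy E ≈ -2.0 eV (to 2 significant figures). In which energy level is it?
n = 13

The exact energy levels follow E_n = -13.6057 Z² / n² eV with Z = 5.

The measured value (-2.0 eV) is reported to only 2 significant figures, so we must test candidate n values and see which one matches to that precision.

Candidate energies:
  n = 11:  E = -13.6057 × 5² / 11² = -2.811095 eV
  n = 12:  E = -13.6057 × 5² / 12² = -2.362101 eV
  n = 13:  E = -13.6057 × 5² / 13² = -2.012678 eV  ← matches
  n = 14:  E = -13.6057 × 5² / 14² = -1.735421 eV
  n = 15:  E = -13.6057 × 5² / 15² = -1.511744 eV

Checking against the measurement of -2.0 eV (2 sig figs), only n = 13 agrees:
E_13 = -2.012678 eV, which rounds to -2.0 eV ✓

Therefore n = 13.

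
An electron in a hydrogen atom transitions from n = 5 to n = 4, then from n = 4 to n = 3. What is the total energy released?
0.968 eV

The energy levels of hydrogen are E_n = -13.6057 / n² eV.

First transition (5 → 4):
ΔE₁ = |E_4 - E_5|
ΔE₁ = |-0.850356250 - (-0.544228000)| = 0.306128 eV

Second transition (4 → 3):
ΔE₂ = |E_3 - E_4|
ΔE₂ = |-1.511744444 - (-0.850356250)| = 0.661388 eV

Total energy released:
E_total = ΔE₁ + ΔE₂ = 0.306128 + 0.661388 = 0.968 eV

Note: This equals the direct transition 5 → 3: 0.968 eV ✓
Energy is conserved regardless of the path taken.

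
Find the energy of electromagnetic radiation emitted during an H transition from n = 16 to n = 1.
13.55255 eV

The energy levels are E_n = -13.6057 eV / n².

Energy at n = 16: E_16 = -13.6057 / 16² = -0.05314727 eV
Energy at n = 1: E_1 = -13.6057 / 1² = -13.60570000 eV

For emission (electron falling to lower state), the photon energy is:
E_photon = E_16 - E_1 = |-0.05314727 - (-13.60570000)|
E_photon = 13.55255 eV

This energy is carried away by the emitted photon.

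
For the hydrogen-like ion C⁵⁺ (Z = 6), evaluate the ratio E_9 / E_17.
3.568

Using E_n = -13.6057 Z² / n² eV with Z = 6:

E_9 = -13.6057 × 6² / 9² = -489.8052 / 81 = -6.046977778 eV
E_17 = -13.6057 × 6² / 17² = -489.8052 / 289 = -1.694827682 eV

The ratio is:
E_9/E_17 = (-6.046977778) / (-1.694827682)
E_9/E_17 = (-489.8052/81) / (-489.8052/289)
E_9/E_17 = 289/81
E_9/E_17 = 3.568
(Note: the Z² factors cancel in the ratio.)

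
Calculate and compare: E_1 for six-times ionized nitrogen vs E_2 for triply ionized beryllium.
N⁶⁺ at n = 1 (E = -666.67930 eV)

Using E_n = -13.6057 Z² / n² eV:

N⁶⁺ (Z = 7) at n = 1:
E = -13.6057 × 7² / 1² = -13.6057 × 49 / 1 = -666.67930000 eV

Be³⁺ (Z = 4) at n = 2:
E = -13.6057 × 4² / 2² = -13.6057 × 16 / 4 = -54.42280000 eV

Since -666.67930000 eV < -54.42280000 eV,
N⁶⁺ at n = 1 is more tightly bound (requires more energy to ionize).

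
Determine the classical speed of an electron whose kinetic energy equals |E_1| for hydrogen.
2.19e+06 m/s (or 0.730% of c)

The binding energy at n = 1 for hydrogen is:
E_1 = -13.6057/1² = -13.60570 eV
|E_1| = 13.60570 eV

Convert to Joules:
KE = 13.60570 eV × (1.602177 × 10⁻¹⁹ J/eV) = 2.1799e-18 J

Using KE = ½mv²:
v = √(2·KE/m_e)
v = √(2 × 2.1799e-18 J / 9.10938 × 10⁻³¹ kg)
v = 2.19e+06 m/s

This is approximately 0.730% the speed of light.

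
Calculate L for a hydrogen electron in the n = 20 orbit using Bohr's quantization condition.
2.10914e-33 J·s (or 20ℏ)

In the Bohr model, angular momentum is quantized:
L = nℏ

where ℏ = h/(2π) = 1.0545718e-34 J·s

For n = 20:
L = 20 × 1.0545718e-34 J·s
L = 2.10914e-33 J·s

This can also be written as L = 20ℏ.
The angular momentum is an integer multiple of the reduced Planck constant.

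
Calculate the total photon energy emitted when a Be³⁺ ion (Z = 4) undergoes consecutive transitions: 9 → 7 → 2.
51.735254 eV

The energy levels of Be³⁺ are E_n = -13.6057 × 4² / n² eV.

First transition (9 → 7):
ΔE₁ = |E_7 - E_9|
ΔE₁ = |-4.442677551020 - (-2.687545679012)| = 1.755131872 eV

Second transition (7 → 2):
ΔE₂ = |E_2 - E_7|
ΔE₂ = |-54.422800000000 - (-4.442677551020)| = 49.980122449 eV

Total energy released:
E_total = ΔE₁ + ΔE₂ = 1.755131872 + 49.980122449 = 51.735254 eV

Note: This equals the direct transition 9 → 2: 51.735254 eV ✓
Energy is conserved regardless of the path taken.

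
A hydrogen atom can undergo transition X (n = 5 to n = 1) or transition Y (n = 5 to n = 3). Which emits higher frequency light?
5 → 1

Calculate the energy for each transition:

Transition 5 → 1:
ΔE₁ = |E_1 - E_5| = |-13.6057/1² - (-13.6057/5²)|
ΔE₁ = |-13.605700000 - (-0.544228000)| = 13.061472 eV

Transition 5 → 3:
ΔE₂ = |E_3 - E_5| = |-13.6057/3² - (-13.6057/5²)|
ΔE₂ = |-1.511744444 - (-0.544228000)| = 0.967516 eV

Since 13.061472 eV > 0.967516 eV, the transition 5 → 1 emits the more energetic photon.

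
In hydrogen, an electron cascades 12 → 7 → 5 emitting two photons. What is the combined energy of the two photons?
0.4497 eV

The energy levels of hydrogen are E_n = -13.6057 / n² eV.

First transition (12 → 7):
ΔE₁ = |E_7 - E_12|
ΔE₁ = |-0.2776673469 - (-0.0944840278)| = 0.1831833 eV

Second transition (7 → 5):
ΔE₂ = |E_5 - E_7|
ΔE₂ = |-0.5442280000 - (-0.2776673469)| = 0.2665607 eV

Total energy released:
E_total = ΔE₁ + ΔE₂ = 0.1831833 + 0.2665607 = 0.4497 eV

Note: This equals the direct transition 12 → 5: 0.4497 eV ✓
Energy is conserved regardless of the path taken.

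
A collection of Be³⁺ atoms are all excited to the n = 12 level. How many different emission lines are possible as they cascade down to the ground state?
66

The electron can occupy levels n = 1, 2, ..., 12 during de-excitation — that is m = 12 - 1 + 1 = 12 distinct levels.

The number of distinct spectral lines equals the number of ways to choose 2 of these m levels (each pair gives one possible emission transition):

Number of lines = m(m-1)/2 = 12×11/2 = 66

These correspond to all possible transitions between the 12 levels:
12 → 11, 12 → 10, 12 → 9, 12 → 8, 12 → 7, 12 → 6, 12 → 5, 12 → 4...

Each transition produces a photon with a unique energy (and thus wavelength). This count does not depend on Z.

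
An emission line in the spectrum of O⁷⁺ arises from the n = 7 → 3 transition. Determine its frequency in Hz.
1.9098e+16 Hz

First, find the transition energy:
E_7 = -13.6057 × 8² / 7² = -17.770710 eV
E_3 = -13.6057 × 8² / 3² = -96.751644 eV
|ΔE| = |E_3 - E_7| = 78.980934 eV

Convert to Joules: E = 78.980934 eV × (1.602177 × 10⁻¹⁹ J/eV) = 1.265414e-17 J

Using E = hf:
f = E/h = 1.265414e-17 J / (6.62607 × 10⁻³⁴ J·s)
f = 1.9098e+16 Hz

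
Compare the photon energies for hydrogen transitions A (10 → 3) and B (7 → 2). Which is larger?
7 → 2

Calculate the energy for each transition:

Transition 10 → 3:
ΔE₁ = |E_3 - E_10| = |-13.6057/3² - (-13.6057/10²)|
ΔE₁ = |-1.511744444444 - (-0.136057000000)| = 1.375687444 eV

Transition 7 → 2:
ΔE₂ = |E_2 - E_7| = |-13.6057/2² - (-13.6057/7²)|
ΔE₂ = |-3.401425000000 - (-0.277667346939)| = 3.123757653 eV

Since 3.123757653 eV > 1.375687444 eV, the transition 7 → 2 emits the more energetic photon.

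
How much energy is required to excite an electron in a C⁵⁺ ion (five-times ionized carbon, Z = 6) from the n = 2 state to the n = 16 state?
120.53800 eV

The energy levels of a hydrogen-like atom are E_n = -13.6057 Z² eV / n².

Energy at n = 2: E_2 = -13.6057 × 6² / 2² = -122.45130000 eV
Energy at n = 16: E_16 = -13.6057 × 6² / 16² = -1.91330156 eV

The excitation energy is the difference:
ΔE = E_16 - E_2
ΔE = -1.91330156 - (-122.45130000)
ΔE = 120.53800 eV

Since this is positive, energy must be absorbed (photon absorption).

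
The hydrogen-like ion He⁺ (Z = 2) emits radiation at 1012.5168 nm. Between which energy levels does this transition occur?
n = 5 → n = 4

First, find the photon energy from the wavelength (hc = 1239.84 eV·nm):
E = hc/λ = 1239.84 eV·nm / 1012.5168 nm = 1.2245130 eV

The energy levels of He⁺ satisfy E_n = -13.6057 × 2² / n² eV, so an emission n_i → n_f releases
ΔE = 13.6057 × 2² × (1/n_f² − 1/n_i²) eV.

Setting ΔE equal to the photon energy:
1/n_f² − 1/n_i² = 1.2245130 / (13.6057 × 2²) = 0.022500000

Since 1/n_i² must be positive, we need 1/n_f² > 0.022500000, i.e. n_f ≤ 6. For each allowed n_f, solve n_i = (1/n_f² − 0.022500000)^(−1/2) and check whether it is a whole number:
  n_f = 1: 1/n_i² = 1.000000000 − 0.022500000 = 0.977500000 → n_i = 1.011  (not an integer) ✗
  n_f = 2: 1/n_i² = 0.250000000 − 0.022500000 = 0.227500000 → n_i = 2.097  (not an integer) ✗
  n_f = 3: 1/n_i² = 0.111111111 − 0.022500000 = 0.088611111 → n_i = 3.359  (not an integer) ✗
  n_f = 4: 1/n_i² = 0.062500000 − 0.022500000 = 0.040000000 → n_i = 5.000  → integer, n_i = 5 ✓
  n_f = 5: 1/n_i² = 0.040000000 − 0.022500000 = 0.017500000 → n_i = 7.559  (not an integer) ✗
  n_f = 6: 1/n_i² = 0.027777778 − 0.022500000 = 0.005277778 → n_i = 13.765  (not an integer) ✗

Only n_f = 4 gives an integer upper level, n_i = 5.

The transition is from n = 5 to n = 4 (emission).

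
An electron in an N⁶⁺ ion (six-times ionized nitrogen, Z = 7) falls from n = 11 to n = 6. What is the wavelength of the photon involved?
95.30 nm

First, find the transition energy using E_n = -13.6057 Z² / n² eV:
E_11 = -13.6057 × 7² / 11² = -5.5097 eV
E_6 = -13.6057 × 7² / 6² = -18.5189 eV

Photon energy: |ΔE| = |E_6 - E_11| = 13.0092 eV

Convert to wavelength using E = hc/λ with hc = 1239.84 eV·nm:
λ = hc/E = 1239.84 eV·nm / 13.0092 eV
λ = 95.30 nm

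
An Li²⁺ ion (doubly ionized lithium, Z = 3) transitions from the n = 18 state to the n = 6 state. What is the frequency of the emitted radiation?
7.31077e+14 Hz

First, find the transition energy:
E_18 = -13.6057 × 3² / 18² = -0.37793611 eV
E_6 = -13.6057 × 3² / 6² = -3.40142500 eV
|ΔE| = |E_6 - E_18| = 3.02348889 eV

Convert to Joules: E = 3.02348889 eV × (1.602177 × 10⁻¹⁹ J/eV) = 4.8441644e-19 J

Using E = hf:
f = E/h = 4.8441644e-19 J / (6.62607 × 10⁻³⁴ J·s)
f = 7.31077e+14 Hz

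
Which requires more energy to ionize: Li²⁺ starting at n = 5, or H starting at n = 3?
Li²⁺ at n = 5 (E = -4.898052 eV)

Using E_n = -13.6057 Z² / n² eV:

Li²⁺ (Z = 3) at n = 5:
E = -13.6057 × 3² / 5² = -13.6057 × 9 / 25 = -4.898052000 eV

H (Z = 1) at n = 3:
E = -13.6057 × 1² / 3² = -13.6057 × 1 / 9 = -1.511744444 eV

Since -4.898052000 eV < -1.511744444 eV,
Li²⁺ at n = 5 is more tightly bound (requires more energy to ionize).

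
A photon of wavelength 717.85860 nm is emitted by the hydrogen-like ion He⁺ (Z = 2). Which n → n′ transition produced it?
n = 11 → n = 5

First, find the photon energy from the wavelength (hc = 1239.84 eV·nm):
E = hc/λ = 1239.84 eV·nm / 717.85860 nm = 1.7271368 eV

The energy levels of He⁺ satisfy E_n = -13.6057 × 2² / n² eV, so an emission n_i → n_f releases
ΔE = 13.6057 × 2² × (1/n_f² − 1/n_i²) eV.

Setting ΔE equal to the photon energy:
1/n_f² − 1/n_i² = 1.7271368 / (13.6057 × 2²) = 0.031735537

Since 1/n_i² must be positive, we need 1/n_f² > 0.031735537, i.e. n_f ≤ 5. For each allowed n_f, solve n_i = (1/n_f² − 0.031735537)^(−1/2) and check whether it is a whole number:
  n_f = 1: 1/n_i² = 1.000000000 − 0.031735537 = 0.968264463 → n_i = 1.016  (not an integer) ✗
  n_f = 2: 1/n_i² = 0.250000000 − 0.031735537 = 0.218264463 → n_i = 2.140  (not an integer) ✗
  n_f = 3: 1/n_i² = 0.111111111 − 0.031735537 = 0.079375574 → n_i = 3.549  (not an integer) ✗
  n_f = 4: 1/n_i² = 0.062500000 − 0.031735537 = 0.030764463 → n_i = 5.701  (not an integer) ✗
  n_f = 5: 1/n_i² = 0.040000000 − 0.031735537 = 0.008264463 → n_i = 11.000  → integer, n_i = 11 ✓

Only n_f = 5 gives an integer upper level, n_i = 11.

The transition is from n = 11 to n = 5 (emission).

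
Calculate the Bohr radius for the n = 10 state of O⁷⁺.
0.661472 nm (or 6.614715 Å)

The Bohr radius formula is:
r_n = n² a₀ / Z

where a₀ = 0.052917721 nm is the Bohr radius.

For O⁷⁺ (Z = 8) at n = 10:
r_10 = 10² × 0.052917721 nm / 8
r_10 = 100 × 0.052917721 nm / 8
r_10 = 5.2917721 nm / 8
r_10 = 0.661472 nm

The electron orbits at approximately 0.661472 nm from the nucleus.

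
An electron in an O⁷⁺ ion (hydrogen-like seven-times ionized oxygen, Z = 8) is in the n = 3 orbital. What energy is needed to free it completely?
96.752 eV

The ionization energy is the energy needed to remove the electron completely (n → ∞).

For a hydrogen-like ion with Z = 8, E_n = -13.6057 Z² / n² eV.

At n = 3: E_3 = -13.6057 × 8² / 3² = -96.751644 eV
At n = ∞: E_∞ = 0 eV

Ionization energy = E_∞ - E_3 = 0 - (-96.751644) = 96.751644 eV
Ionization energy ≈ 96.752 eV

This is also called the binding energy of the electron in state n = 3.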